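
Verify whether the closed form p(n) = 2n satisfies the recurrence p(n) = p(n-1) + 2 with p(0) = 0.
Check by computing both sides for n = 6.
From the recurrence with p(0) = 0:
  p(0) = 0, p(1) = 2, p(2) = 4, p(3) = 6, p(4) = 8, p(5) = 10, p(6) = 12
  so the recurrence gives p(6) = 12.
From the proposed closed form p(n) = 2n:
  p(6) = 12.
Both sides give 12 at n = 6, and the initial condition(s) match, so the closed form is consistent.

Yes, the closed form is correct.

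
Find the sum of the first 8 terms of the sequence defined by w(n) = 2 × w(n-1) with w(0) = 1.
Computing the sequence terms: 1, 2, 4, 8, 16, 32, 64, 128
Adding these values together:

255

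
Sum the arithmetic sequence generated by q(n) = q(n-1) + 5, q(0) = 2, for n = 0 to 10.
Computing the sequence terms: 2, 7, 12, 17, 22, 27, 32, 37, 42, 47, 52
Adding these values together:

297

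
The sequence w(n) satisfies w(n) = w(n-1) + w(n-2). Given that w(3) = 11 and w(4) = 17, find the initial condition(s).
Work backwards using w(k) = w(k+2) - w(k+1):
w(2) = w(4) - w(3) = 17 - 11 = 6
w(1) = w(3) - w(2) = 11 - 6 = 5
w(0) = w(2) - w(1) = 6 - 5 = 1

w(0) = 1, w(1) = 5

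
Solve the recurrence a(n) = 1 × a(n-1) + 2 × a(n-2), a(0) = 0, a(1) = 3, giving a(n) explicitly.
Recurrence: a(n) = 1 × a(n-1) + 2 × a(n-2), initial: a(0) = 0, a(1) = 3.
Characteristic equation: r² - 1r - 2 = 0, which factors as (r - 2)(r + 1) = 0, so r = 2, -1. General solution a(n) = A·2ⁿ + B·(-1)ⁿ. From a(0) = 0: A + B = 0. From a(1) = 3: 2A - 1B = 3. Solving gives A = 1, B = -1.

a(n) = 2ⁿ - (-1)ⁿ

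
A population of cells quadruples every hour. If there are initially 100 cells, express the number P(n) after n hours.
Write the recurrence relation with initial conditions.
Each hour multiplies the count by 4, so the count after n hours depends only on the count after n-1 hours: P(n) = 4 × P(n-1). The starting count gives P(0) = 100.
Unrolling n times gives the closed form P(n) = 100 × 4ⁿ.

P(n) = 4 × P(n-1), P(0) = 100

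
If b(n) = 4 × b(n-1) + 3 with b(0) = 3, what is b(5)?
Computing step by step:
b(0) = 3
b(1) = 4 × 3 + 3 = 15
b(2) = 4 × 15 + 3 = 63
b(3) = 4 × 63 + 3 = 255
b(4) = 4 × 255 + 3 = 1023
b(5) = 4 × 1023 + 3 = 4095

4095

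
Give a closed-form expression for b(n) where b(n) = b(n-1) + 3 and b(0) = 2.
Recurrence: b(n) = b(n-1) + 3, initial: b(0) = 2.
Each step adds 3, so b(n) = b(0) + 3n = 3n + 2.

b(n) = 3n + 2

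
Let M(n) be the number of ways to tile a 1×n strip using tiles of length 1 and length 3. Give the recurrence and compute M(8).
Condition on the last tile: it has length 1 (leaving a 1×(n-1) strip) or length 3 (leaving a 1×(n-3) strip), so M(n) = M(n-1) + M(n-3) (order-3 linear recurrence).
For 0 ≤ i < 3 only unit tiles fit, so M(i) = 1.
Iterating the recurrence: M(3) = 2, M(4) = 3, M(5) = 4, M(6) = 6, M(7) = 9, M(8) = 13.

M(n) = M(n-1) + M(n-3), with M(i) = 1 for 0 ≤ i < 3; M(8) = 13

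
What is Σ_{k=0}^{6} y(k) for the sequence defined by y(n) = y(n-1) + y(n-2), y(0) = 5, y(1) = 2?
Computing the sequence terms: 5, 2, 7, 9, 16, 25, 41
Adding these values together:

105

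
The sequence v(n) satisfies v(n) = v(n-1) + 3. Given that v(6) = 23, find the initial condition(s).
v(6) = v(0) + 6·3, so v(0) = 23 - 18 = 5.

v(0) = 5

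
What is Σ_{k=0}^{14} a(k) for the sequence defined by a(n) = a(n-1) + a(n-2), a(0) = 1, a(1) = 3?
Computing the sequence terms: 1, 3, 4, 7, 11, 18, 29, 47, 76, 123, 199, 322, 521, 843, 1364
Adding these values together:

3568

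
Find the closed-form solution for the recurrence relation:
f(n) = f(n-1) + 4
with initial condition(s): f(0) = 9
Recurrence: f(n) = f(n-1) + 4, initial: f(0) = 9.
Each step adds 4, so f(n) = f(0) + 4n = 4n + 9.

f(n) = 4n + 9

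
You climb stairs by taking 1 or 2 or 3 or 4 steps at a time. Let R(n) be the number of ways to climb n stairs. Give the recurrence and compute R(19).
Condition on the size of the last step (1 to 4): before it there were n-1, …, n-4 stairs climbed, and these cases are disjoint, so R(n) = R(n-1) + R(n-2) + R(n-3) + R(n-4) (order-4 linear recurrence).
Initial conditions by direct count (compositions of i into parts ≤ 4): R(1) = 1; R(2) = 2; R(3) = 4; R(4) = 8.
Iterating the recurrence: R(5) = 15, R(6) = 29, R(7) = 56, R(8) = 108, R(9) = 208, R(10) = 401, R(11) = 773, R(12) = 1490, R(13) = 2872, R(14) = 5536, R(15) = 10671, R(16) = 20569, R(17) = 39648, R(18) = 76424, R(19) = 147312.

R(n) = R(n-1) + R(n-2) + R(n-3) + R(n-4), R(1) = 1, R(2) = 2, R(3) = 4, R(4) = 8; R(19) = 147312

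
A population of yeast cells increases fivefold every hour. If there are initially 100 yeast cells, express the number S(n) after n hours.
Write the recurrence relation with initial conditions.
Each hour multiplies the count by 5, so the count after n hours depends only on the count after n-1 hours: S(n) = 5 × S(n-1). The starting count gives S(0) = 100.
Unrolling n times gives the closed form S(n) = 100 × 5ⁿ.

S(n) = 5 × S(n-1), S(0) = 100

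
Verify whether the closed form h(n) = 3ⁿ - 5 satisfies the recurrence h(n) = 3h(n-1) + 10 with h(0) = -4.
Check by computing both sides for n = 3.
From the recurrence with h(0) = -4:
  h(0) = -4, h(1) = -2, h(2) = 4, h(3) = 22
  so the recurrence gives h(3) = 22.
From the proposed closed form h(n) = 3ⁿ - 5:
  h(3) = 22.
Both sides give 22 at n = 3, and the initial condition(s) match, so the closed form is consistent.

Yes, the closed form is correct.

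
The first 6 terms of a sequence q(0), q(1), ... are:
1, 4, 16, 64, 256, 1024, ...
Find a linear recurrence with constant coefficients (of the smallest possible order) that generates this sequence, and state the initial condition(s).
Look for the lowest-order linear relation among consecutive terms.
Observation: each term is 4× the previous.
Check at n=2: 4·4 = 16. ✓

q(n) = 4 × q(n-1), q(0) = 1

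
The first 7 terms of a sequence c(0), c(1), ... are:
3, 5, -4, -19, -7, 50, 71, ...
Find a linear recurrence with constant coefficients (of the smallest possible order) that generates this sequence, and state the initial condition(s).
Look for the lowest-order linear relation among consecutive terms.
Observation: c(n) - 1·c(n-1) - (-3)·c(n-2) = 0 holds for the shown terms, and no order-1 relation c(n) = α·c(n-1) + β fits.
Check at n=3: 1·-4 + (-3)·5 = -19. ✓

c(n) = c(n-1) - 3c(n-2), c(0) = 3, c(1) = 5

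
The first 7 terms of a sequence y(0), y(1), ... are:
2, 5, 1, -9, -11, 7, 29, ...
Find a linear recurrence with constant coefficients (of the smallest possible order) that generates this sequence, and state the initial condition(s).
Look for the lowest-order linear relation among consecutive terms.
Observation: y(n) - 1·y(n-1) - (-2)·y(n-2) = 0 holds for the shown terms, and no order-1 relation y(n) = α·y(n-1) + β fits.
Check at n=3: 1·1 + (-2)·5 = -9. ✓

y(n) = y(n-1) - 2y(n-2), y(0) = 2, y(1) = 5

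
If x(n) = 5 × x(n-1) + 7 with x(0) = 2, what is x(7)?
Computing step by step:
x(0) = 2
x(1) = 5 × 2 + 7 = 17
x(2) = 5 × 17 + 7 = 92
x(3) = 5 × 92 + 7 = 467
x(4) = 5 × 467 + 7 = 2342
x(5) = 5 × 2342 + 7 = 11717
x(6) = 5 × 11717 + 7 = 58592
x(7) = 5 × 58592 + 7 = 292967

292967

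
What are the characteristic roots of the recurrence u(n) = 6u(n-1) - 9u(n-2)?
Substitute u(n) = rⁿ and divide through by rⁿ⁻²: r² - 6r + 9 = 0
Factor: (r - 3)² = 0, so r = 3 (double root).
General solution: u(n) = (A + Bn)·3ⁿ

Characteristic: r² - 6r + 9 = 0, Roots: r = 3 (double root)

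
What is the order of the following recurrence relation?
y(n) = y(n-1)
The order is the largest lag k for which y(n-k) appears. Here the deepest term is y(n-1), so the order is 1.

Order 1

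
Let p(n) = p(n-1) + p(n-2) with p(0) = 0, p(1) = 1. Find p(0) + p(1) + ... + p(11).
Computing the sequence terms: 0, 1, 1, 2, 3, 5, 8, 13, 21, 34, 55, 89
Adding these values together:

232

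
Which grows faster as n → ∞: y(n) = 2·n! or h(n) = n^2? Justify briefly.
Comparing growth rates:
Growth-rate hierarchy: log n ≺ any polynomial ≺ any exponential cⁿ (c>1) ≺ n! ≺ nⁿ.
factorial dominates polynomial degree 2 asymptotically.

y(n) grows faster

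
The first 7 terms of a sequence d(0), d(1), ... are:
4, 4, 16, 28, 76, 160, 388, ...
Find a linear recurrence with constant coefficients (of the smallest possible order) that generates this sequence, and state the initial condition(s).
Look for the lowest-order linear relation among consecutive terms.
Observation: d(n) - 1·d(n-1) - (3)·d(n-2) = 0 holds for the shown terms, and no order-1 relation d(n) = α·d(n-1) + β fits.
Check at n=3: 1·16 + (3)·4 = 28. ✓

d(n) = d(n-1) + 3d(n-2), d(0) = 4, d(1) = 4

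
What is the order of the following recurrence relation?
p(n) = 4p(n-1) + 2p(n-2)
The order is the largest lag k for which p(n-k) appears. Here the deepest term is p(n-2), so the order is 2.

Order 2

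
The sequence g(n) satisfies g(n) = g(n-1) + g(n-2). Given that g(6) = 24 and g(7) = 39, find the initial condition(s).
Work backwards using g(k) = g(k+2) - g(k+1):
g(5) = g(7) - g(6) = 39 - 24 = 15
g(4) = g(6) - g(5) = 24 - 15 = 9
g(3) = g(5) - g(4) = 15 - 9 = 6
g(2) = g(4) - g(3) = 9 - 6 = 3
g(1) = g(3) - g(2) = 6 - 3 = 3
g(0) = g(2) - g(1) = 3 - 3 = 0

g(0) = 0, g(1) = 3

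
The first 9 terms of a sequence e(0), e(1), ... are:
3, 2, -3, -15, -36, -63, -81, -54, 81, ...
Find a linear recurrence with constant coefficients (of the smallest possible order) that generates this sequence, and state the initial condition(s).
Look for the lowest-order linear relation among consecutive terms.
Observation: e(n) - 3·e(n-1) - (-3)·e(n-2) = 0 holds for the shown terms, and no order-1 relation e(n) = α·e(n-1) + β fits.
Check at n=3: 3·-3 + (-3)·2 = -15. ✓

e(n) = 3e(n-1) - 3e(n-2), e(0) = 3, e(1) = 2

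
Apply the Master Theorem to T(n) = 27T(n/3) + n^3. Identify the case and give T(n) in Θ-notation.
Master Theorem template: T(n) = a·T(n/b) + f(n).
Here: a=27, b=3, f(n)=n^3
Compute log_b(a) = log_3(27) = 3.
f(n) = n^3 = Θ(n^3). Case 2: T(n) = Θ(n^3 log n).

Case 2: T(n) = Θ(n^3 log n)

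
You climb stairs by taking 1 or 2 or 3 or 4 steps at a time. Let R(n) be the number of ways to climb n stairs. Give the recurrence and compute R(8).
Condition on the size of the last step (1 to 4): before it there were n-1, …, n-4 stairs climbed, and these cases are disjoint, so R(n) = R(n-1) + R(n-2) + R(n-3) + R(n-4) (order-4 linear recurrence).
Initial conditions by direct count (compositions of i into parts ≤ 4): R(1) = 1; R(2) = 2; R(3) = 4; R(4) = 8.
Iterating the recurrence: R(5) = 15, R(6) = 29, R(7) = 56, R(8) = 108.

R(n) = R(n-1) + R(n-2) + R(n-3) + R(n-4), R(1) = 1, R(2) = 2, R(3) = 4, R(4) = 8; R(8) = 108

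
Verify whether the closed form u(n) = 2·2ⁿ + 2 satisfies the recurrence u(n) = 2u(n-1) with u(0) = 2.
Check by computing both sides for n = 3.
From the recurrence with u(0) = 2:
  u(0) = 2, u(1) = 4, u(2) = 8, u(3) = 16
  so the recurrence gives u(3) = 16.
From the proposed closed form u(n) = 2·2ⁿ + 2:
  u(3) = 18.
The recurrence gives 16 but the closed form gives 18, so the closed form does not satisfy the recurrence.

No, the closed form is incorrect.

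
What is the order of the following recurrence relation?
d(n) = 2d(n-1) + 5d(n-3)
The order is the largest lag k for which d(n-k) appears. Here the deepest term is d(n-3), so the order is 3.

Order 3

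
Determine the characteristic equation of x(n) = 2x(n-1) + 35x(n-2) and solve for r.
Substitute x(n) = rⁿ and divide through by rⁿ⁻²: r² - 2r - 35 = 0
Factor: (r - 7)(r + 5) = 0, so r = 7, -5.
General solution: x(n) = A·7ⁿ + B·(-5)ⁿ

Characteristic: r² - 2r - 35 = 0, Roots: r = 7, -5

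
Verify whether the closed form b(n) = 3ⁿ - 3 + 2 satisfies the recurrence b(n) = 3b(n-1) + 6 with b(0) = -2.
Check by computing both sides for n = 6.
From the recurrence with b(0) = -2:
  b(0) = -2, b(1) = 0, b(2) = 6, b(3) = 24, b(4) = 78, b(5) = 240, b(6) = 726
  so the recurrence gives b(6) = 726.
From the proposed closed form b(n) = 3ⁿ - 3 + 2:
  b(6) = 728.
The recurrence gives 726 but the closed form gives 728, so the closed form does not satisfy the recurrence.

No, the closed form is incorrect.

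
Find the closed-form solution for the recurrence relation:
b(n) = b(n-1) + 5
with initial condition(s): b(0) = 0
Recurrence: b(n) = b(n-1) + 5, initial: b(0) = 0.
Each step adds 5, so b(n) = b(0) + 5n = 5n.

b(n) = 5n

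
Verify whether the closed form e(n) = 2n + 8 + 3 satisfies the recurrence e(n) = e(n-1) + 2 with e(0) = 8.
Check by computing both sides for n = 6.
From the recurrence with e(0) = 8:
  e(0) = 8, e(1) = 10, e(2) = 12, e(3) = 14, e(4) = 16, e(5) = 18, e(6) = 20
  so the recurrence gives e(6) = 20.
From the proposed closed form e(n) = 2n + 8 + 3:
  e(6) = 23.
The recurrence gives 20 but the closed form gives 23, so the closed form does not satisfy the recurrence.

No, the closed form is incorrect.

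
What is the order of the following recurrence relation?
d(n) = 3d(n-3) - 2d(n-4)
The order is the largest lag k for which d(n-k) appears. Here the deepest term is d(n-4), so the order is 4.

Order 4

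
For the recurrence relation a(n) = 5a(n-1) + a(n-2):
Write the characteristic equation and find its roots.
Substitute a(n) = rⁿ and divide through by rⁿ⁻²: r² - 5r - 1 = 0
Discriminant: 5² + 4·1 = 29, not a perfect square, so by the quadratic formula r = (5 ± √29)/2.
General solution: a(n) = A·r₁ⁿ + B·r₂ⁿ where r₁,r₂ = (5 ± √29)/2

Characteristic: r² - 5r - 1 = 0, Roots: r = (5 ± √29)/2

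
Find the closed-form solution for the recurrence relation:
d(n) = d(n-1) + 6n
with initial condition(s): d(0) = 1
Recurrence: d(n) = d(n-1) + 6n, initial: d(0) = 1.
Telescoping: d(n) = d(0) + 6·Σᵢ₌₁ⁿ i = 1 + 6·n(n+1)/2.

d(n) = 6·n(n+1)/2 + 1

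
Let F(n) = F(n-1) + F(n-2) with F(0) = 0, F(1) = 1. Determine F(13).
Computing the sequence terms:
0, 1, 1, 2, 3, 5, 8, 13, 21, 34, 55, 89, 144, 233

233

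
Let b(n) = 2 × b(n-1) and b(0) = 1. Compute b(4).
Computing step by step:
b(0) = 1
b(1) = 2 × 1 = 2
b(2) = 2 × 2 = 4
b(3) = 2 × 4 = 8
b(4) = 2 × 8 = 16

16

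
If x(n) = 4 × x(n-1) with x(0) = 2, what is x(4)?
Computing step by step:
x(0) = 2
x(1) = 4 × 2 = 8
x(2) = 4 × 8 = 32
x(3) = 4 × 32 = 128
x(4) = 4 × 128 = 512

512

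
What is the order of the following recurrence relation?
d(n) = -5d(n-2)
The order is the largest lag k for which d(n-k) appears. Here the deepest term is d(n-2), so the order is 2.

Order 2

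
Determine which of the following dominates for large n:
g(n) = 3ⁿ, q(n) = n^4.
Comparing growth rates:
Growth-rate hierarchy: log n ≺ any polynomial ≺ any exponential cⁿ (c>1) ≺ n! ≺ nⁿ.
exponential base 3 dominates polynomial degree 4 asymptotically.

g(n) grows faster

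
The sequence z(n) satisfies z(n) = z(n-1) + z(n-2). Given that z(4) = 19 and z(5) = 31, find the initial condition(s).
Work backwards using z(k) = z(k+2) - z(k+1):
z(3) = z(5) - z(4) = 31 - 19 = 12
z(2) = z(4) - z(3) = 19 - 12 = 7
z(1) = z(3) - z(2) = 12 - 7 = 5
z(0) = z(2) - z(1) = 7 - 5 = 2

z(0) = 2, z(1) = 5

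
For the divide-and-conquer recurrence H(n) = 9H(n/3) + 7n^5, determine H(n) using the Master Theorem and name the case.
Master Theorem template: H(n) = a·H(n/b) + f(n).
Here: a=9, b=3, f(n)=7n^5
Compute log_b(a) = log_3(9) = 2.
f(n) = 7n^5 = Ω(n^(2+ε)) with ε = 3, and the regularity condition holds (a·f(n/b) = (a/b^5)·f(n) with a/b^5 = 3^-3 < 1). Case 3: H(n) = Θ(f(n)) = Θ(n^5).

Case 3: H(n) = Θ(n^5)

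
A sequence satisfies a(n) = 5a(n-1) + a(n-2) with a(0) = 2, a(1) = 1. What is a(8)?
Computing the sequence terms:
2, 1, 7, 36, 187, 971, 5042, 26181, 135947

135947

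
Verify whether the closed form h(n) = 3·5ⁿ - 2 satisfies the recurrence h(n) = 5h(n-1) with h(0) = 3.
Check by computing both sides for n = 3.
From the recurrence with h(0) = 3:
  h(0) = 3, h(1) = 15, h(2) = 75, h(3) = 375
  so the recurrence gives h(3) = 375.
From the proposed closed form h(n) = 3·5ⁿ - 2:
  h(3) = 373.
The recurrence gives 375 but the closed form gives 373, so the closed form does not satisfy the recurrence.

No, the closed form is incorrect.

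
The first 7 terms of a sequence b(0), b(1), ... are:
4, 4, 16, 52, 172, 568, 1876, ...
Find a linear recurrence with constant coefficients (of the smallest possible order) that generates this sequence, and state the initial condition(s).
Look for the lowest-order linear relation among consecutive terms.
Observation: b(n) - 3·b(n-1) - (1)·b(n-2) = 0 holds for the shown terms, and no order-1 relation b(n) = α·b(n-1) + β fits.
Check at n=3: 3·16 + (1)·4 = 52. ✓

b(n) = 3b(n-1) + b(n-2), b(0) = 4, b(1) = 4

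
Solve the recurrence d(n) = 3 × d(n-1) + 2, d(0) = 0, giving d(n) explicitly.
Recurrence: d(n) = 3 × d(n-1) + 2, initial: d(0) = 0.
Try d(n) = A·3ⁿ + C. Substituting: A·3ⁿ + C = 3(A·3ⁿ⁻¹ + C) + 2 = A·3ⁿ + 3C + 2, so C = 3C + 2, giving C = -1. Then d(0) = A - 1 = 0 gives A = 1.

d(n) = 3ⁿ - 1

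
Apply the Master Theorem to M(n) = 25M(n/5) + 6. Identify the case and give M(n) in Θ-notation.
Master Theorem template: M(n) = a·M(n/b) + f(n).
Here: a=25, b=5, f(n)=6
Compute log_b(a) = log_5(25) = 2.
f(n) = 6 = O(n^(2-ε)) with ε = 2. Case 1: M(n) = Θ(n^log_b(a)) = Θ(n^2).

Case 1: M(n) = Θ(n^2)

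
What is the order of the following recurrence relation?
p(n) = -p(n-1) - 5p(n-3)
The order is the largest lag k for which p(n-k) appears. Here the deepest term is p(n-3), so the order is 3.

Order 3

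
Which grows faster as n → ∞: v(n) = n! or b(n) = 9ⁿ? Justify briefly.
Comparing growth rates:
Growth-rate hierarchy: log n ≺ any polynomial ≺ any exponential cⁿ (c>1) ≺ n! ≺ nⁿ.
factorial dominates exponential base 9 asymptotically.

v(n) grows faster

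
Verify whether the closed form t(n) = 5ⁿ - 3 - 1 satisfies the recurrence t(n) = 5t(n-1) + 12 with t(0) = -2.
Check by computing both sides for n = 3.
From the recurrence with t(0) = -2:
  t(0) = -2, t(1) = 2, t(2) = 22, t(3) = 122
  so the recurrence gives t(3) = 122.
From the proposed closed form t(n) = 5ⁿ - 3 - 1:
  t(3) = 121.
The recurrence gives 122 but the closed form gives 121, so the closed form does not satisfy the recurrence.

No, the closed form is incorrect.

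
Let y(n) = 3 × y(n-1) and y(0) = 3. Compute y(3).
Computing step by step:
y(0) = 3
y(1) = 3 × 3 = 9
y(2) = 3 × 9 = 27
y(3) = 3 × 27 = 81

81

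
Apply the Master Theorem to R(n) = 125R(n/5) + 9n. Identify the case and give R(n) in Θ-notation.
Master Theorem template: R(n) = a·R(n/b) + f(n).
Here: a=125, b=5, f(n)=9n
Compute log_b(a) = log_5(125) = 3.
f(n) = 9n = O(n^(3-ε)) with ε = 2. Case 1: R(n) = Θ(n^log_b(a)) = Θ(n^3).

Case 1: R(n) = Θ(n^3)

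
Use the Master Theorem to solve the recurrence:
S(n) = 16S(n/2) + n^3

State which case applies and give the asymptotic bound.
Master Theorem template: S(n) = a·S(n/b) + f(n).
Here: a=16, b=2, f(n)=n^3
Compute log_b(a) = log_2(16) = 4.
f(n) = n^3 = O(n^(4-ε)) with ε = 1. Case 1: S(n) = Θ(n^log_b(a)) = Θ(n^4).

Case 1: S(n) = Θ(n^4)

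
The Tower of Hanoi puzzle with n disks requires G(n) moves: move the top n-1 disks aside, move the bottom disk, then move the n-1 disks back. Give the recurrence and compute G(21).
Moving n disks = move the top n-1 disks aside (G(n-1) moves) + move the largest disk (1 move) + move the n-1 disks back on top (G(n-1) moves), so G(n) = 2G(n-1) + 1, with G(1) = 1 (a single disk takes one move).
First terms: 1, 3, 7, 15, 31, 63, … — each is one less than a power of 2. Indeed G(n) + 1 = 2(G(n-1) + 1) with G(1) + 1 = 2, so G(n) + 1 = 2ⁿ and G(n) = 2ⁿ - 1.
Hence G(21) = 2^21 - 1 = 2097152 - 1 = 2097151.

G(n) = 2G(n-1) + 1, G(1) = 1; G(21) = 2097151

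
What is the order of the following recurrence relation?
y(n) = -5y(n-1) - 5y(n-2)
The order is the largest lag k for which y(n-k) appears. Here the deepest term is y(n-2), so the order is 2.

Order 2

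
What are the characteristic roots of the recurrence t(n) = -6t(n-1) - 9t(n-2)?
Substitute t(n) = rⁿ and divide through by rⁿ⁻²: r² + 6r + 9 = 0
Factor: (r + 3)² = 0, so r = -3 (double root).
General solution: t(n) = (A + Bn)·(-3)ⁿ

Characteristic: r² + 6r + 9 = 0, Roots: r = -3 (double root)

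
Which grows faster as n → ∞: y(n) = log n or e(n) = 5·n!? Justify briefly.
Comparing growth rates:
Growth-rate hierarchy: log n ≺ any polynomial ≺ any exponential cⁿ (c>1) ≺ n! ≺ nⁿ.
factorial dominates logarithmic asymptotically.

e(n) grows faster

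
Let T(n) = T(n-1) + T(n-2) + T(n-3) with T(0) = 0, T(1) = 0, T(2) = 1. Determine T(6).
Computing the sequence terms:
0, 0, 1, 1, 2, 4, 7

7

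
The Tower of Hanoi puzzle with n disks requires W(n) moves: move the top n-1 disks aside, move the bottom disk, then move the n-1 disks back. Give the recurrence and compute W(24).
Moving n disks = move the top n-1 disks aside (W(n-1) moves) + move the largest disk (1 move) + move the n-1 disks back on top (W(n-1) moves), so W(n) = 2W(n-1) + 1, with W(1) = 1 (a single disk takes one move).
First terms: 1, 3, 7, 15, 31, 63, … — each is one less than a power of 2. Indeed W(n) + 1 = 2(W(n-1) + 1) with W(1) + 1 = 2, so W(n) + 1 = 2ⁿ and W(n) = 2ⁿ - 1.
Hence W(24) = 2^24 - 1 = 16777216 - 1 = 16777215.

W(n) = 2W(n-1) + 1, W(1) = 1; W(24) = 16777215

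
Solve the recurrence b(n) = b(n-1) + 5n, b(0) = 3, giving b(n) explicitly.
Recurrence: b(n) = b(n-1) + 5n, initial: b(0) = 3.
Telescoping: b(n) = b(0) + 5·Σᵢ₌₁ⁿ i = 3 + 5·n(n+1)/2.

b(n) = 5·n(n+1)/2 + 3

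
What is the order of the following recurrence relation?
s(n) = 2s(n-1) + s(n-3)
The order is the largest lag k for which s(n-k) appears. Here the deepest term is s(n-3), so the order is 3.

Order 3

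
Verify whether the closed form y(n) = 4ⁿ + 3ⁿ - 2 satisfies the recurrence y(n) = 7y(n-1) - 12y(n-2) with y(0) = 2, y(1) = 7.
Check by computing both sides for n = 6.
From the recurrence with y(0) = 2, y(1) = 7:
  y(0) = 2, y(1) = 7, y(2) = 25, y(3) = 91, y(4) = 337, y(5) = 1267, y(6) = 4825
  so the recurrence gives y(6) = 4825.
From the proposed closed form y(n) = 4ⁿ + 3ⁿ - 2:
  y(6) = 4823.
The recurrence gives 4825 but the closed form gives 4823, so the closed form does not satisfy the recurrence.

No, the closed form is incorrect.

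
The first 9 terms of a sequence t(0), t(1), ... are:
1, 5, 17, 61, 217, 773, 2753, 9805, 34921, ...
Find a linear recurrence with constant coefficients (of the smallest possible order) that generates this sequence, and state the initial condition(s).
Look for the lowest-order linear relation among consecutive terms.
Observation: t(n) - 3·t(n-1) - (2)·t(n-2) = 0 holds for the shown terms, and no order-1 relation t(n) = α·t(n-1) + β fits.
Check at n=3: 3·17 + (2)·5 = 61. ✓

t(n) = 3t(n-1) + 2t(n-2), t(0) = 1, t(1) = 5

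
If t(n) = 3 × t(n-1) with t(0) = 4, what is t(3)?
Computing step by step:
t(0) = 4
t(1) = 3 × 4 = 12
t(2) = 3 × 12 = 36
t(3) = 3 × 36 = 108

108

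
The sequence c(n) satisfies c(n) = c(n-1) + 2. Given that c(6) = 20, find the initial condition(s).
c(6) = c(0) + 6·2, so c(0) = 20 - 12 = 8.

c(0) = 8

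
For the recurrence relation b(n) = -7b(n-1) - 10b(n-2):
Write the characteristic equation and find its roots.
Substitute b(n) = rⁿ and divide through by rⁿ⁻²: r² + 7r + 10 = 0
Factor: (r + 5)(r + 2) = 0, so r = -5, -2.
General solution: b(n) = A·(-5)ⁿ + B·(-2)ⁿ

Characteristic: r² + 7r + 10 = 0, Roots: r = -5, -2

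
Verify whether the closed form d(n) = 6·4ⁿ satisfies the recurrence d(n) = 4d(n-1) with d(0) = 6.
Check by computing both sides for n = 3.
From the recurrence with d(0) = 6:
  d(0) = 6, d(1) = 24, d(2) = 96, d(3) = 384
  so the recurrence gives d(3) = 384.
From the proposed closed form d(n) = 6·4ⁿ:
  d(3) = 384.
Both sides give 384 at n = 3, and the initial condition(s) match, so the closed form is consistent.

Yes, the closed form is correct.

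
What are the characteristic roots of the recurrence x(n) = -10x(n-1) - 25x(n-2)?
Substitute x(n) = rⁿ and divide through by rⁿ⁻²: r² + 10r + 25 = 0
Factor: (r + 5)² = 0, so r = -5 (double root).
General solution: x(n) = (A + Bn)·(-5)ⁿ

Characteristic: r² + 10r + 25 = 0, Roots: r = -5 (double root)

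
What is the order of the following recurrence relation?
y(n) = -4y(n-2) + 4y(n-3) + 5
The order is the largest lag k for which y(n-k) appears. Here the deepest term is y(n-3) (the 5 term is non-homogeneous and does not affect the order), so the order is 3.

Order 3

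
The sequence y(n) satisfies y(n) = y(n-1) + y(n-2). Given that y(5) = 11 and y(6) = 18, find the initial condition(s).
Work backwards using y(k) = y(k+2) - y(k+1):
y(4) = y(6) - y(5) = 18 - 11 = 7
y(3) = y(5) - y(4) = 11 - 7 = 4
y(2) = y(4) - y(3) = 7 - 4 = 3
y(1) = y(3) - y(2) = 4 - 3 = 1
y(0) = y(2) - y(1) = 3 - 1 = 2

y(0) = 2, y(1) = 1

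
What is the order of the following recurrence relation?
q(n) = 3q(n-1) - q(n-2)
The order is the largest lag k for which q(n-k) appears. Here the deepest term is q(n-2), so the order is 2.

Order 2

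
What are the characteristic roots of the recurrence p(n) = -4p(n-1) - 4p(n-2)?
Substitute p(n) = rⁿ and divide through by rⁿ⁻²: r² + 4r + 4 = 0
Factor: (r + 2)² = 0, so r = -2 (double root).
General solution: p(n) = (A + Bn)·(-2)ⁿ

Characteristic: r² + 4r + 4 = 0, Roots: r = -2 (double root)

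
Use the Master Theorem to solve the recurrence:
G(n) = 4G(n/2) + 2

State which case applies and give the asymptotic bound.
Master Theorem template: G(n) = a·G(n/b) + f(n).
Here: a=4, b=2, f(n)=2
Compute log_b(a) = log_2(4) = 2.
f(n) = 2 = O(n^(2-ε)) with ε = 2. Case 1: G(n) = Θ(n^log_b(a)) = Θ(n^2).

Case 1: G(n) = Θ(n^2)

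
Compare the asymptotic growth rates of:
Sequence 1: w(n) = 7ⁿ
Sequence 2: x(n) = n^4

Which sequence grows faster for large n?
Comparing growth rates:
Growth-rate hierarchy: log n ≺ any polynomial ≺ any exponential cⁿ (c>1) ≺ n! ≺ nⁿ.
exponential base 7 dominates polynomial degree 4 asymptotically.

w(n) grows faster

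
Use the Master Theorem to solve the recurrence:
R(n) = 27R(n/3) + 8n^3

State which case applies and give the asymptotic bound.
Master Theorem template: R(n) = a·R(n/b) + f(n).
Here: a=27, b=3, f(n)=8n^3
Compute log_b(a) = log_3(27) = 3.
f(n) = 8n^3 = Θ(n^3). Case 2: R(n) = Θ(n^3 log n).

Case 2: R(n) = Θ(n^3 log n)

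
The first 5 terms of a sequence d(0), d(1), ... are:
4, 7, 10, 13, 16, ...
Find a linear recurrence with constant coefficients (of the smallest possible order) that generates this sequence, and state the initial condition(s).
Look for the lowest-order linear relation among consecutive terms.
Observation: consecutive differences are constant (= 3).
Check at n=2: 1·7 + 3 = 10. ✓

d(n) = d(n-1) + 3, d(0) = 4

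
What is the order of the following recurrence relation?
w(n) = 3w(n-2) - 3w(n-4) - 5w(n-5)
The order is the largest lag k for which w(n-k) appears. Here the deepest term is w(n-5), so the order is 5.

Order 5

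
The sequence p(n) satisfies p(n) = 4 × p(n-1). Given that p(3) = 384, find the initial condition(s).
In general p(n) = 4ⁿ · p(0). At n = 3: p(0) = p(3) / 4^3 = 384 / 64 = 6.

p(0) = 6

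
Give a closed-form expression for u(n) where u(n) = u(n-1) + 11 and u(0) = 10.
Recurrence: u(n) = u(n-1) + 11, initial: u(0) = 10.
Each step adds 11, so u(n) = u(0) + 11n = 11n + 10.

u(n) = 11n + 10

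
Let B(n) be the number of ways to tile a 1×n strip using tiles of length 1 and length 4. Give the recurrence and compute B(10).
Condition on the last tile: it has length 1 (leaving a 1×(n-1) strip) or length 4 (leaving a 1×(n-4) strip), so B(n) = B(n-1) + B(n-4) (order-4 linear recurrence).
For 0 ≤ i < 4 only unit tiles fit, so B(i) = 1.
Iterating the recurrence: B(4) = 2, B(5) = 3, B(6) = 4, B(7) = 5, B(8) = 7, B(9) = 10, B(10) = 14.

B(n) = B(n-1) + B(n-4), with B(i) = 1 for 0 ≤ i < 4; B(10) = 14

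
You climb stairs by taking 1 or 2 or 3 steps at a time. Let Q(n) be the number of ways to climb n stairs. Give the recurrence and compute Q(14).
Condition on the size of the last step (1 to 3): before it there were n-1, …, n-3 stairs climbed, and these cases are disjoint, so Q(n) = Q(n-1) + Q(n-2) + Q(n-3) (order-3 linear recurrence).
Initial conditions by direct count (compositions of i into parts ≤ 3): Q(1) = 1; Q(2) = 2; Q(3) = 4.
Iterating the recurrence: Q(4) = 7, Q(5) = 13, Q(6) = 24, Q(7) = 44, Q(8) = 81, Q(9) = 149, Q(10) = 274, Q(11) = 504, Q(12) = 927, Q(13) = 1705, Q(14) = 3136.

Q(n) = Q(n-1) + Q(n-2) + Q(n-3), Q(1) = 1, Q(2) = 2, Q(3) = 4; Q(14) = 3136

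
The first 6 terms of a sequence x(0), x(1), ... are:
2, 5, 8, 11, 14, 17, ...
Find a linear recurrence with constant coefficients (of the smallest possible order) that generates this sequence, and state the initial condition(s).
Look for the lowest-order linear relation among consecutive terms.
Observation: consecutive differences are constant (= 3).
Check at n=2: 1·5 + 3 = 8. ✓

x(n) = x(n-1) + 3, x(0) = 2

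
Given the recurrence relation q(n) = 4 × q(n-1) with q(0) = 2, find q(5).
Computing step by step:
q(0) = 2
q(1) = 4 × 2 = 8
q(2) = 4 × 8 = 32
q(3) = 4 × 32 = 128
q(4) = 4 × 128 = 512
q(5) = 4 × 512 = 2048

2048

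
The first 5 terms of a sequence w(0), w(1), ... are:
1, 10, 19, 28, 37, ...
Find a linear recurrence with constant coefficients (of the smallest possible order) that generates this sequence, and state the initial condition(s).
Look for the lowest-order linear relation among consecutive terms.
Observation: consecutive differences are constant (= 9).
Check at n=2: 1·10 + 9 = 19. ✓

w(n) = w(n-1) + 9, w(0) = 1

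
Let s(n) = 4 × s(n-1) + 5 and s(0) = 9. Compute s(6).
Computing step by step:
s(0) = 9
s(1) = 4 × 9 + 5 = 41
s(2) = 4 × 41 + 5 = 169
s(3) = 4 × 169 + 5 = 681
s(4) = 4 × 681 + 5 = 2729
s(5) = 4 × 2729 + 5 = 10921
s(6) = 4 × 10921 + 5 = 43689

43689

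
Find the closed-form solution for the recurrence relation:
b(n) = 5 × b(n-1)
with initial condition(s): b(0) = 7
Recurrence: b(n) = 5 × b(n-1), initial: b(0) = 7.
Each term is 5 times the previous, so this is geometric with ratio 5. After n steps: b(n) = b(0)·5ⁿ = 7·5ⁿ.

b(n) = 7·5ⁿ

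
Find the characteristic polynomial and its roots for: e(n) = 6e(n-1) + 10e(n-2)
Substitute e(n) = rⁿ and divide through by rⁿ⁻²: r² - 6r - 10 = 0
Discriminant: 6² + 4·10 = 76, not a perfect square, so by the quadratic formula r = (6 ± √76)/2.
General solution: e(n) = A·r₁ⁿ + B·r₂ⁿ where r₁,r₂ = (6 ± √76)/2

Characteristic: r² - 6r - 10 = 0, Roots: r = (6 ± √76)/2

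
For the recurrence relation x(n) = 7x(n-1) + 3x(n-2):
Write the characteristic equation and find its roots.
Substitute x(n) = rⁿ and divide through by rⁿ⁻²: r² - 7r - 3 = 0
Discriminant: 7² + 4·3 = 61, not a perfect square, so by the quadratic formula r = (7 ± √61)/2.
General solution: x(n) = A·r₁ⁿ + B·r₂ⁿ where r₁,r₂ = (7 ± √61)/2

Characteristic: r² - 7r - 3 = 0, Roots: r = (7 ± √61)/2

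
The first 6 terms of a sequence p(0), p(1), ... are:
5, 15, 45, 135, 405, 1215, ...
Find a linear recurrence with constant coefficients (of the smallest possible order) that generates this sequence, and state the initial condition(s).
Look for the lowest-order linear relation among consecutive terms.
Observation: each term is 3× the previous.
Check at n=2: 3·15 = 45. ✓

p(n) = 3 × p(n-1), p(0) = 5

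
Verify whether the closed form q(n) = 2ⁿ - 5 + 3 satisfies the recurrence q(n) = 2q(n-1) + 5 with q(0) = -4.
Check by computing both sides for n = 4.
From the recurrence with q(0) = -4:
  q(0) = -4, q(1) = -3, q(2) = -1, q(3) = 3, q(4) = 11
  so the recurrence gives q(4) = 11.
From the proposed closed form q(n) = 2ⁿ - 5 + 3:
  q(4) = 14.
The recurrence gives 11 but the closed form gives 14, so the closed form does not satisfy the recurrence.

No, the closed form is incorrect.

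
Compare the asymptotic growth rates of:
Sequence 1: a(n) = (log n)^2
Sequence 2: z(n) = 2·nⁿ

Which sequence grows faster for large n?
Comparing growth rates:
Growth-rate hierarchy: log n ≺ any polynomial ≺ any exponential cⁿ (c>1) ≺ n! ≺ nⁿ.
super-exponential nⁿ dominates polylogarithmic (log n)^2 asymptotically.

z(n) grows faster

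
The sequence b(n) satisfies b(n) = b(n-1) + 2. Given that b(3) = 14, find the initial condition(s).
b(3) = b(0) + 3·2, so b(0) = 14 - 6 = 8.

b(0) = 8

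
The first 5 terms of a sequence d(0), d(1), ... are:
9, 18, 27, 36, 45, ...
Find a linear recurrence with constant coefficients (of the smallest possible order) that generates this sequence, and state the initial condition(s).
Look for the lowest-order linear relation among consecutive terms.
Observation: consecutive differences are constant (= 9).
Check at n=2: 1·18 + 9 = 27. ✓

d(n) = d(n-1) + 9, d(0) = 9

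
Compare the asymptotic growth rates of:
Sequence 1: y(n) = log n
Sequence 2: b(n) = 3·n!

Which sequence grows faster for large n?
Comparing growth rates:
Growth-rate hierarchy: log n ≺ any polynomial ≺ any exponential cⁿ (c>1) ≺ n! ≺ nⁿ.
factorial dominates logarithmic asymptotically.

b(n) grows faster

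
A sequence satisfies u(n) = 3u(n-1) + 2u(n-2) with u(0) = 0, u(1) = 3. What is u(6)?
Computing the sequence terms:
0, 3, 9, 33, 117, 417, 1485

1485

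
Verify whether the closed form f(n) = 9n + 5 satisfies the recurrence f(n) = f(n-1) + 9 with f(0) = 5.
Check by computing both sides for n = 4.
From the recurrence with f(0) = 5:
  f(0) = 5, f(1) = 14, f(2) = 23, f(3) = 32, f(4) = 41
  so the recurrence gives f(4) = 41.
From the proposed closed form f(n) = 9n + 5:
  f(4) = 41.
Both sides give 41 at n = 4, and the initial condition(s) match, so the closed form is consistent.

Yes, the closed form is correct.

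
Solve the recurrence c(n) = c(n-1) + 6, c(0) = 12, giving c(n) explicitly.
Recurrence: c(n) = c(n-1) + 6, initial: c(0) = 12.
Each step adds 6, so c(n) = c(0) + 6n = 6n + 12.

c(n) = 6n + 12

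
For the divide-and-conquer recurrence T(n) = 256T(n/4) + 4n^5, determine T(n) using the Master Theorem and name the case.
Master Theorem template: T(n) = a·T(n/b) + f(n).
Here: a=256, b=4, f(n)=4n^5
Compute log_b(a) = log_4(256) = 4.
f(n) = 4n^5 = Ω(n^(4+ε)) with ε = 1, and the regularity condition holds (a·f(n/b) = (a/b^5)·f(n) with a/b^5 = 4^-1 < 1). Case 3: T(n) = Θ(f(n)) = Θ(n^5).

Case 3: T(n) = Θ(n^5)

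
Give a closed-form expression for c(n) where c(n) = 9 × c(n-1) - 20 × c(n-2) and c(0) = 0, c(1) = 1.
Recurrence: c(n) = 9 × c(n-1) - 20 × c(n-2), initial: c(0) = 0, c(1) = 1.
Characteristic equation: r² - 9r + 20 = 0, which factors as (r - 5)(r - 4) = 0, so r = 5, 4. General solution c(n) = A·5ⁿ + B·4ⁿ. From c(0) = 0: A + B = 0. From c(1) = 1: 5A + 4B = 1. Solving gives A = 1, B = -1.

c(n) = 5ⁿ - 4ⁿ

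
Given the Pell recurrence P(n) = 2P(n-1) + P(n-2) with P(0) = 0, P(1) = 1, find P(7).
Computing the sequence terms:
0, 1, 2, 5, 12, 29, 70, 169

169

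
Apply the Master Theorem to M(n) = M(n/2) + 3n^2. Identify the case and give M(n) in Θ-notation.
Master Theorem template: M(n) = a·M(n/b) + f(n).
Here: a=1, b=2, f(n)=3n^2
Compute log_b(a) = log_2(1) = 0.
f(n) = 3n^2 = Ω(n^(0+ε)) with ε = 2, and the regularity condition holds (a·f(n/b) = (a/b^2)·f(n) with a/b^2 = 2^-2 < 1). Case 3: M(n) = Θ(f(n)) = Θ(n^2).

Case 3: M(n) = Θ(n^2)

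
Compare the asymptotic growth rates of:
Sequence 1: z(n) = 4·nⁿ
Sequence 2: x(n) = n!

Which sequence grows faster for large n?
Comparing growth rates:
Growth-rate hierarchy: log n ≺ any polynomial ≺ any exponential cⁿ (c>1) ≺ n! ≺ nⁿ.
super-exponential nⁿ dominates factorial asymptotically.

z(n) grows faster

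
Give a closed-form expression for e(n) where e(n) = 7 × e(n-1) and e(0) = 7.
Recurrence: e(n) = 7 × e(n-1), initial: e(0) = 7.
Each term is 7 times the previous, so this is geometric with ratio 7. After n steps: e(n) = e(0)·7ⁿ = 7·7ⁿ.

e(n) = 7·7ⁿ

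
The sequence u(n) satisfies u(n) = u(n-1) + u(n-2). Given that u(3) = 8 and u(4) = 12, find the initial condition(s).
Work backwards using u(k) = u(k+2) - u(k+1):
u(2) = u(4) - u(3) = 12 - 8 = 4
u(1) = u(3) - u(2) = 8 - 4 = 4
u(0) = u(2) - u(1) = 4 - 4 = 0

u(0) = 0, u(1) = 4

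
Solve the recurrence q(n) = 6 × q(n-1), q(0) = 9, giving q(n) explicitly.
Recurrence: q(n) = 6 × q(n-1), initial: q(0) = 9.
Each term is 6 times the previous, so this is geometric with ratio 6. After n steps: q(n) = q(0)·6ⁿ = 9·6ⁿ.

q(n) = 9·6ⁿ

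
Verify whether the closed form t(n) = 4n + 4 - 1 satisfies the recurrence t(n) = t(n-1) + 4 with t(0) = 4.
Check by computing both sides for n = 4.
From the recurrence with t(0) = 4:
  t(0) = 4, t(1) = 8, t(2) = 12, t(3) = 16, t(4) = 20
  so the recurrence gives t(4) = 20.
From the proposed closed form t(n) = 4n + 4 - 1:
  t(4) = 19.
The recurrence gives 20 but the closed form gives 19, so the closed form does not satisfy the recurrence.

No, the closed form is incorrect.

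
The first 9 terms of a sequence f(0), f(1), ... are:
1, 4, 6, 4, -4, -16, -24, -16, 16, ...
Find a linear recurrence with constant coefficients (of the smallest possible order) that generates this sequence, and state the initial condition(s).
Look for the lowest-order linear relation among consecutive terms.
Observation: f(n) - 2·f(n-1) - (-2)·f(n-2) = 0 holds for the shown terms, and no order-1 relation f(n) = α·f(n-1) + β fits.
Check at n=3: 2·6 + (-2)·4 = 4. ✓

f(n) = 2f(n-1) - 2f(n-2), f(0) = 1, f(1) = 4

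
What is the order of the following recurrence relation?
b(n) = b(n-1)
The order is the largest lag k for which b(n-k) appears. Here the deepest term is b(n-1), so the order is 1.

Order 1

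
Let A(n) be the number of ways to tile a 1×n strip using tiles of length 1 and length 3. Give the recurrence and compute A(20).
Condition on the last tile: it has length 1 (leaving a 1×(n-1) strip) or length 3 (leaving a 1×(n-3) strip), so A(n) = A(n-1) + A(n-3) (order-3 linear recurrence).
For 0 ≤ i < 3 only unit tiles fit, so A(i) = 1.
Iterating the recurrence: A(3) = 2, A(4) = 3, A(5) = 4, A(6) = 6, A(7) = 9, A(8) = 13, A(9) = 19, A(10) = 28, A(11) = 41, A(12) = 60, A(13) = 88, A(14) = 129, A(15) = 189, A(16) = 277, A(17) = 406, A(18) = 595, A(19) = 872, A(20) = 1278.

A(n) = A(n-1) + A(n-3), with A(i) = 1 for 0 ≤ i < 3; A(20) = 1278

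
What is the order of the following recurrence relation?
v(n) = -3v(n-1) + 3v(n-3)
The order is the largest lag k for which v(n-k) appears. Here the deepest term is v(n-3), so the order is 3.

Order 3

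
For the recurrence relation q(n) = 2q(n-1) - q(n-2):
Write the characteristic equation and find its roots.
Substitute q(n) = rⁿ and divide through by rⁿ⁻²: r² - 2r + 1 = 0
Factor: (r - 1)² = 0, so r = 1 (double root).
General solution: q(n) = (A + Bn)·1ⁿ

Characteristic: r² - 2r + 1 = 0, Roots: r = 1 (double root)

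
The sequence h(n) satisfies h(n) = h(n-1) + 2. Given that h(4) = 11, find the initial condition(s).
h(4) = h(0) + 4·2, so h(0) = 11 - 8 = 3.

h(0) = 3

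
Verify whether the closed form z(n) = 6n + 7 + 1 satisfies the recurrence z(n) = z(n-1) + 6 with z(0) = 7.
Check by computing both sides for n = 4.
From the recurrence with z(0) = 7:
  z(0) = 7, z(1) = 13, z(2) = 19, z(3) = 25, z(4) = 31
  so the recurrence gives z(4) = 31.
From the proposed closed form z(n) = 6n + 7 + 1:
  z(4) = 32.
The recurrence gives 31 but the closed form gives 32, so the closed form does not satisfy the recurrence.

No, the closed form is incorrect.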